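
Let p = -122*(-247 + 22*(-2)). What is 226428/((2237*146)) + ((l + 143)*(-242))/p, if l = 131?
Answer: -3404419640/2898756051 ≈ -1.1744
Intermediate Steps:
p = 35502 (p = -122*(-247 - 44) = -122*(-291) = 35502)
226428/((2237*146)) + ((l + 143)*(-242))/p = 226428/((2237*146)) + ((131 + 143)*(-242))/35502 = 226428/326602 + (274*(-242))*(1/35502) = 226428*(1/326602) - 66308*1/35502 = 113214/163301 - 33154/17751 = -3404419640/2898756051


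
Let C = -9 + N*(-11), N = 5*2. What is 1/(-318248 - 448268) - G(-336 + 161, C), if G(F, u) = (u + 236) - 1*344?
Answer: 173999131/766516 ≈ 227.00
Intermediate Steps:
N = 10
C = -119 (C = -9 + 10*(-11) = -9 - 110 = -119)
G(F, u) = -108 + u (G(F, u) = (236 + u) - 344 = -108 + u)
1/(-318248 - 448268) - G(-336 + 161, C) = 1/(-318248 - 448268) - (-108 - 119) = 1/(-766516) - 1*(-227) = -1/766516 + 227 = 173999131/766516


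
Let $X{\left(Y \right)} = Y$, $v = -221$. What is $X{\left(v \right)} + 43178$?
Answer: $42957$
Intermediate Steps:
$X{\left(v \right)} + 43178 = -221 + 43178 = 42957$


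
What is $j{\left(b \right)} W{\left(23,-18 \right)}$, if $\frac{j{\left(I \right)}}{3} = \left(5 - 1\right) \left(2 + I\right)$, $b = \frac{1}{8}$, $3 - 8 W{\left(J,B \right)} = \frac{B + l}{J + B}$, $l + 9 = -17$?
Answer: $\frac{3009}{80} \approx 37.612$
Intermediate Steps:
$l = -26$ ($l = -9 - 17 = -26$)
$W{\left(J,B \right)} = \frac{3}{8} - \frac{-26 + B}{8 \left(B + J\right)}$ ($W{\left(J,B \right)} = \frac{3}{8} - \frac{\left(B - 26\right) \frac{1}{J + B}}{8} = \frac{3}{8} - \frac{\left(-26 + B\right) \frac{1}{B + J}}{8} = \frac{3}{8} - \frac{\frac{1}{B + J} \left(-26 + B\right)}{8} = \frac{3}{8} - \frac{-26 + B}{8 \left(B + J\right)}$)
$b = \frac{1}{8} \approx 0.125$
$j{\left(I \right)} = 24 + 12 I$ ($j{\left(I \right)} = 3 \left(5 - 1\right) \left(2 + I\right) = 3 \cdot 4 \left(2 + I\right) = 3 \left(8 + 4 I\right) = 24 + 12 I$)
$j{\left(b \right)} W{\left(23,-18 \right)} = \left(24 + 12 \cdot \frac{1}{8}\right) \frac{26 + 2 \left(-18\right) + 3 \cdot 23}{8 \left(-18 + 23\right)} = \left(24 + \frac{3}{2}\right) \frac{26 - 36 + 69}{8 \cdot 5} = \frac{51 \cdot \frac{1}{8} \cdot \frac{1}{5} \cdot 59}{2} = \frac{51}{2} \cdot \frac{59}{40} = \frac{3009}{80}$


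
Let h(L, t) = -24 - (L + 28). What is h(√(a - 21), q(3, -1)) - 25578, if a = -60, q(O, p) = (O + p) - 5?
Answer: -25630 - 9*I ≈ -25630.0 - 9.0*I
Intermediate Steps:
q(O, p) = -5 + O + p
h(L, t) = -52 - L (h(L, t) = -24 - (28 + L) = -24 + (-28 - L) = -52 - L)
h(√(a - 21), q(3, -1)) - 25578 = (-52 - √(-60 - 21)) - 25578 = (-52 - √(-81)) - 25578 = (-52 - 9*I) - 25578 = -25630 - 9*I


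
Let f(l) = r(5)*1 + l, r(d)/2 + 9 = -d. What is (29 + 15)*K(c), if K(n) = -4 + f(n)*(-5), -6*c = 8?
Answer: 18832/3 ≈ 6277.3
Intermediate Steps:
r(d) = -18 - 2*d (r(d) = -18 + 2*(-d) = -18 - 2*d)
c = -4/3 (c = -1/6*8 = -4/3 ≈ -1.3333)
f(l) = -28 + l (f(l) = (-18 - 2*5)*1 + l = (-18 - 10)*1 + l = -28*1 + l = -28 + l)
K(n) = 136 - 5*n (K(n) = -4 + (-28 + n)*(-5) = -4 + (140 - 5*n) = 136 - 5*n)
(29 + 15)*K(c) = (29 + 15)*(136 - 5*(-4/3)) = 44*(136 + 20/3) = 44*(428/3) = 18832/3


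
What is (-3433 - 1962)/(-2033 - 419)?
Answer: 5395/2452 ≈ 2.2002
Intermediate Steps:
(-3433 - 1962)/(-2033 - 419) = -5395/(-2452) = -5395*(-1/2452) = 5395/2452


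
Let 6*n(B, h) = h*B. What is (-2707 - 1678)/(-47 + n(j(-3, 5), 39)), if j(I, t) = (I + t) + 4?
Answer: 4385/8 ≈ 548.13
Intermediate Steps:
j(I, t) = 4 + I + t
n(B, h) = B*h/6 (n(B, h) = (h*B)/6 = (B*h)/6 = B*h/6)
(-2707 - 1678)/(-47 + n(j(-3, 5), 39)) = (-2707 - 1678)/(-47 + (⅙)*(4 - 3 + 5)*39) = -4385/(-47 + (⅙)*6*39) = -4385/(-47 + 39) = -4385/(-8) = -4385*(-⅛) = 4385/8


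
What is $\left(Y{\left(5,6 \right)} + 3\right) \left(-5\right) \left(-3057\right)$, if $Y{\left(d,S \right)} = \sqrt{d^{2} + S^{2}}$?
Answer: $45855 + 15285 \sqrt{61} \approx 1.6523 \cdot 10^{5}$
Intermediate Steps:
$Y{\left(d,S \right)} = \sqrt{S^{2} + d^{2}}$
$\left(Y{\left(5,6 \right)} + 3\right) \left(-5\right) \left(-3057\right) = \left(\sqrt{6^{2} + 5^{2}} + 3\right) \left(-5\right) \left(-3057\right) = \left(\sqrt{36 + 25} + 3\right) \left(-5\right) \left(-3057\right) = \left(\sqrt{61} + 3\right) \left(-5\right) \left(-3057\right) = \left(3 + \sqrt{61}\right) \left(-5\right) \left(-3057\right) = \left(-15 - 5 \sqrt{61}\right) \left(-3057\right) = 45855 + 15285 \sqrt{61}$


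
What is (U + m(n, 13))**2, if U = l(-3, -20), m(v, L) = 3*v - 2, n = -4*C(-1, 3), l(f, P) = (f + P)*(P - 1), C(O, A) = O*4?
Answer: 279841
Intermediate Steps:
C(O, A) = 4*O
l(f, P) = (-1 + P)*(P + f) (l(f, P) = (P + f)*(-1 + P) = (-1 + P)*(P + f))
n = 16 (n = -16*(-1) = -4*(-4) = 16)
m(v, L) = -2 + 3*v
U = 483 (U = (-20)**2 - 1*(-20) - 1*(-3) - 20*(-3) = 400 + 20 + 3 + 60 = 483)
(U + m(n, 13))**2 = (483 + (-2 + 3*16))**2 = (483 + (-2 + 48))**2 = (483 + 46)**2 = 529**2 = 279841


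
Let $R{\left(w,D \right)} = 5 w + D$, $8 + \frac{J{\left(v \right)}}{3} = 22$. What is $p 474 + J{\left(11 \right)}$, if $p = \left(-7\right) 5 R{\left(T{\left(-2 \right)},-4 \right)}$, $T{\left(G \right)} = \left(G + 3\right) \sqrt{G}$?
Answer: $66402 - 82950 i \sqrt{2} \approx 66402.0 - 1.1731 \cdot 10^{5} i$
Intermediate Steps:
$T{\left(G \right)} = \sqrt{G} \left(3 + G\right)$ ($T{\left(G \right)} = \left(3 + G\right) \sqrt{G} = \sqrt{G} \left(3 + G\right)$)
$J{\left(v \right)} = 42$ ($J{\left(v \right)} = -24 + 3 \cdot 22 = -24 + 66 = 42$)
$R{\left(w,D \right)} = D + 5 w$
$p = 140 - 175 i \sqrt{2}$ ($p = \left(-7\right) 5 \left(-4 + 5 \sqrt{-2} \left(3 - 2\right)\right) = - 35 \left(-4 + 5 i \sqrt{2} \cdot 1\right) = - 35 \left(-4 + 5 i \sqrt{2}\right) = 140 - 175 i \sqrt{2} \approx 140.0 - 247.49 i$)
$p 474 + J{\left(11 \right)} = \left(140 - 175 i \sqrt{2}\right) 474 + 42 = \left(66360 - 82950 i \sqrt{2}\right) + 42 = 66402 - 82950 i \sqrt{2}$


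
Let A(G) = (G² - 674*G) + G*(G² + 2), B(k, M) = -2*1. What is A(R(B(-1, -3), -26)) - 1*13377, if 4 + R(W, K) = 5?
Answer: -14047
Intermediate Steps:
B(k, M) = -2
R(W, K) = 1 (R(W, K) = -4 + 5 = 1)
A(G) = G² - 674*G + G*(2 + G²) (A(G) = (G² - 674*G) + G*(2 + G²) = G² - 674*G + G*(2 + G²))
A(R(B(-1, -3), -26)) - 1*13377 = 1*(-672 + 1 + 1²) - 1*13377 = 1*(-672 + 1 + 1) - 13377 = 1*(-670) - 13377 = -670 - 13377 = -14047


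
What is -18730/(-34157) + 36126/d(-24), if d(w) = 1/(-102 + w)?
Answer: -155478409802/34157 ≈ -4.5519e+6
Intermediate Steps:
-18730/(-34157) + 36126/d(-24) = -18730/(-34157) + 36126/(1/(-102 - 24)) = -18730*(-1/34157) + 36126/(1/(-126)) = 18730/34157 + 36126/(-1/126) = 18730/34157 + 36126*(-126) = 18730/34157 - 4551876 = -155478409802/34157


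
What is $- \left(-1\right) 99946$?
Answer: $99946$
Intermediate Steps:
$- \left(-1\right) 99946 = \left(-1\right) \left(-99946\right) = 99946$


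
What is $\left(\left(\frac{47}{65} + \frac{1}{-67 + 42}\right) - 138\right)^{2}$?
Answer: $\frac{1991658384}{105625} \approx 18856.0$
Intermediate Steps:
$\left(\left(\frac{47}{65} + \frac{1}{-67 + 42}\right) - 138\right)^{2} = \left(\left(47 \cdot \frac{1}{65} + \frac{1}{-25}\right) - 138\right)^{2} = \left(\left(\frac{47}{65} - \frac{1}{25}\right) - 138\right)^{2} = \left(\frac{222}{325} - 138\right)^{2} = \left(- \frac{44628}{325}\right)^{2} = \frac{1991658384}{105625}$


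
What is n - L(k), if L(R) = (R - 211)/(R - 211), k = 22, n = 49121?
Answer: 49120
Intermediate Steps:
L(R) = 1 (L(R) = (-211 + R)/(-211 + R) = 1)
n - L(k) = 49121 - 1*1 = 49121 - 1 = 49120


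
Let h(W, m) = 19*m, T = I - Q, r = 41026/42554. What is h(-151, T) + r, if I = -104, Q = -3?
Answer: -40810050/21277 ≈ -1918.0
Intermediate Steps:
r = 20513/21277 (r = 41026*(1/42554) = 20513/21277 ≈ 0.96409)
T = -101 (T = -104 - 1*(-3) = -104 + 3 = -101)
h(-151, T) + r = 19*(-101) + 20513/21277 = -1919 + 20513/21277 = -40810050/21277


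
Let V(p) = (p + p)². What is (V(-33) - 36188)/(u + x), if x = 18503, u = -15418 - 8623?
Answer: 15916/2769 ≈ 5.7479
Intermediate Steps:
V(p) = 4*p² (V(p) = (2*p)² = 4*p²)
u = -24041
(V(-33) - 36188)/(u + x) = (4*(-33)² - 36188)/(-24041 + 18503) = (4*1089 - 36188)/(-5538) = (4356 - 36188)*(-1/5538) = -31832*(-1/5538) = 15916/2769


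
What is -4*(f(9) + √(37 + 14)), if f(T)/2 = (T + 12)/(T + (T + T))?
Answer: -56/9 - 4*√51 ≈ -34.788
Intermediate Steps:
f(T) = 2*(12 + T)/(3*T) (f(T) = 2*((T + 12)/(T + (T + T))) = 2*((12 + T)/(T + 2*T)) = 2*((12 + T)/((3*T))) = 2*((12 + T)*(1/(3*T))) = 2*((12 + T)/(3*T)) = 2*(12 + T)/(3*T))
-4*(f(9) + √(37 + 14)) = -4*((⅔ + 8/9) + √(37 + 14)) = -4*((⅔ + 8*(⅑)) + √51) = -4*((⅔ + 8/9) + √51) = -4*(14/9 + √51) = -56/9 - 4*√51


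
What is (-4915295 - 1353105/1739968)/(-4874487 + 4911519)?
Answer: -8552457363665/64434494976 ≈ -132.73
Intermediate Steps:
(-4915295 - 1353105/1739968)/(-4874487 + 4911519) = (-4915295 - 1353105*1/1739968)/37032 = (-4915295 - 1353105/1739968)*(1/37032) = -8552457363665/1739968*1/37032 = -8552457363665/64434494976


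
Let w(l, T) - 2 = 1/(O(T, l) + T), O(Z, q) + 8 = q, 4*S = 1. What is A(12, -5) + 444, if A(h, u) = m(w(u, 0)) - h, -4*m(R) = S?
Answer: 6911/16 ≈ 431.94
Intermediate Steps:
S = 1/4 (S = (1/4)*1 = 1/4 ≈ 0.25000)
O(Z, q) = -8 + q
w(l, T) = 2 + 1/(-8 + T + l) (w(l, T) = 2 + 1/((-8 + l) + T) = 2 + 1/(-8 + T + l))
m(R) = -1/16 (m(R) = -1/4*1/4 = -1/16)
A(h, u) = -1/16 - h
A(12, -5) + 444 = (-1/16 - 1*12) + 444 = (-1/16 - 12) + 444 = -193/16 + 444 = 6911/16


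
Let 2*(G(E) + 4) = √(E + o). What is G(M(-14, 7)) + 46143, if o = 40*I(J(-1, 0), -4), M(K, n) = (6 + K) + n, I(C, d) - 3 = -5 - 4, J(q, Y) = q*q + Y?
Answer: 46139 + I*√241/2 ≈ 46139.0 + 7.7621*I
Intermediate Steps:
J(q, Y) = Y + q² (J(q, Y) = q² + Y = Y + q²)
I(C, d) = -6 (I(C, d) = 3 + (-5 - 4) = 3 - 9 = -6)
M(K, n) = 6 + K + n
o = -240 (o = 40*(-6) = -240)
G(E) = -4 + √(-240 + E)/2 (G(E) = -4 + √(E - 240)/2 = -4 + √(-240 + E)/2)
G(M(-14, 7)) + 46143 = (-4 + √(-240 + (6 - 14 + 7))/2) + 46143 = (-4 + √(-240 - 1)/2) + 46143 = (-4 + √(-241)/2) + 46143 = (-4 + (I*√241)/2) + 46143 = (-4 + I*√241/2) + 46143 = 46139 + I*√241/2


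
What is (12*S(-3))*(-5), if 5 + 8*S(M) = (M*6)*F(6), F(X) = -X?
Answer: -1545/2 ≈ -772.50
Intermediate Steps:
S(M) = -5/8 - 9*M/2 (S(M) = -5/8 + ((M*6)*(-1*6))/8 = -5/8 + ((6*M)*(-6))/8 = -5/8 + (-36*M)/8 = -5/8 - 9*M/2)
(12*S(-3))*(-5) = (12*(-5/8 - 9/2*(-3)))*(-5) = (12*(-5/8 + 27/2))*(-5) = (12*(103/8))*(-5) = (309/2)*(-5) = -1545/2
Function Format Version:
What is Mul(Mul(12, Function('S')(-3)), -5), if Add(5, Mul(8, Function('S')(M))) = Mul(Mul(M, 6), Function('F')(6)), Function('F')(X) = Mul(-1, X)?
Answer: Rational(-1545, 2) ≈ -772.50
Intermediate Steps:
Function('S')(M) = Add(Rational(-5, 8), Mul(Rational(-9, 2), M)) (Function('S')(M) = Add(Rational(-5, 8), Mul(Rational(1, 8), Mul(Mul(M, 6), Mul(-1, 6)))) = Add(Rational(-5, 8), Mul(Rational(1, 8), Mul(Mul(6, M), -6))) = Add(Rational(-5, 8), Mul(Rational(1, 8), Mul(-36, M))) = Add(Rational(-5, 8), Mul(Rational(-9, 2), M)))
Mul(Mul(12, Function('S')(-3)), -5) = Mul(Mul(12, Add(Rational(-5, 8), Mul(Rational(-9, 2), -3))), -5) = Mul(Mul(12, Add(Rational(-5, 8), Rational(27, 2))), -5) = Mul(Mul(12, Rational(103, 8)), -5) = Mul(Rational(309, 2), -5) = Rational(-1545, 2)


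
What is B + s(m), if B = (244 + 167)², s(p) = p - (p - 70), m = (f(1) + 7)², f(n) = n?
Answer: 168991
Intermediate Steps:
m = 64 (m = (1 + 7)² = 8² = 64)
s(p) = 70 (s(p) = p - (-70 + p) = p + (70 - p) = 70)
B = 168921 (B = 411² = 168921)
B + s(m) = 168921 + 70 = 168991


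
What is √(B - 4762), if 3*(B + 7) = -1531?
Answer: I*√47514/3 ≈ 72.659*I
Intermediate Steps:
B = -1552/3 (B = -7 + (⅓)*(-1531) = -7 - 1531/3 = -1552/3 ≈ -517.33)
√(B - 4762) = √(-1552/3 - 4762) = √(-15838/3) = I*√47514/3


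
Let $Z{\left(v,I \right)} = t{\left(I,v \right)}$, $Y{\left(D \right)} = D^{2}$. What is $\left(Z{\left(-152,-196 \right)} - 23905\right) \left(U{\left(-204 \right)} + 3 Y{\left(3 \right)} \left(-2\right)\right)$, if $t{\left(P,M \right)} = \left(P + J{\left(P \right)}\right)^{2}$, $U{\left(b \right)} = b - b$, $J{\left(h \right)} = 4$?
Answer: $-699786$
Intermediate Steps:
$U{\left(b \right)} = 0$
$t{\left(P,M \right)} = \left(4 + P\right)^{2}$ ($t{\left(P,M \right)} = \left(P + 4\right)^{2} = \left(4 + P\right)^{2}$)
$Z{\left(v,I \right)} = \left(4 + I\right)^{2}$
$\left(Z{\left(-152,-196 \right)} - 23905\right) \left(U{\left(-204 \right)} + 3 Y{\left(3 \right)} \left(-2\right)\right) = \left(\left(4 - 196\right)^{2} - 23905\right) \left(0 + 3 \cdot 3^{2} \left(-2\right)\right) = \left(\left(-192\right)^{2} - 23905\right) \left(0 + 3 \cdot 9 \left(-2\right)\right) = \left(36864 - 23905\right) \left(0 + 27 \left(-2\right)\right) = 12959 \left(0 - 54\right) = 12959 \left(-54\right) = -699786$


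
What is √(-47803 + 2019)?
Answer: 2*I*√11446 ≈ 213.97*I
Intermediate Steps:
√(-47803 + 2019) = √(-45784) = 2*I*√11446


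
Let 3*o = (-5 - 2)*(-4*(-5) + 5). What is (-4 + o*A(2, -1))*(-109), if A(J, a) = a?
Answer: -17767/3 ≈ -5922.3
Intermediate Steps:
o = -175/3 (o = ((-5 - 2)*(-4*(-5) + 5))/3 = (-7*(20 + 5))/3 = (-7*25)/3 = (1/3)*(-175) = -175/3 ≈ -58.333)
(-4 + o*A(2, -1))*(-109) = (-4 - 175/3*(-1))*(-109) = (-4 + 175/3)*(-109) = (163/3)*(-109) = -17767/3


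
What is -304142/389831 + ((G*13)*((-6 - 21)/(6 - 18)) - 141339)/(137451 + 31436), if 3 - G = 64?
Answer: -428638038499/263349552388 ≈ -1.6276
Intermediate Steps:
G = -61 (G = 3 - 1*64 = 3 - 64 = -61)
-304142/389831 + ((G*13)*((-6 - 21)/(6 - 18)) - 141339)/(137451 + 31436) = -304142/389831 + ((-61*13)*((-6 - 21)/(6 - 18)) - 141339)/(137451 + 31436) = -304142*1/389831 + (-(-21411)/(-12) - 141339)/168887 = -304142/389831 + (-(-21411)*(-1)/12 - 141339)*(1/168887) = -304142/389831 + (-793*9/4 - 141339)*(1/168887) = -304142/389831 + (-7137/4 - 141339)*(1/168887) = -304142/389831 - 572493/4*1/168887 = -304142/389831 - 572493/675548 = -428638038499/263349552388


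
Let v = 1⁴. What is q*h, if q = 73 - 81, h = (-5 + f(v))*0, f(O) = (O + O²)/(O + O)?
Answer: 0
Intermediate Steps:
v = 1
f(O) = (O + O²)/(2*O) (f(O) = (O + O²)/((2*O)) = (O + O²)*(1/(2*O)) = (O + O²)/(2*O))
h = 0 (h = (-5 + (½ + (½)*1))*0 = (-5 + (½ + ½))*0 = (-5 + 1)*0 = -4*0 = 0)
q = -8
q*h = -8*0 = 0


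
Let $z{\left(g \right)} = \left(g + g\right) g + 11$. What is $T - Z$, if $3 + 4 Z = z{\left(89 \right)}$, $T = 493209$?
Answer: $\frac{978493}{2} \approx 4.8925 \cdot 10^{5}$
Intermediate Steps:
$z{\left(g \right)} = 11 + 2 g^{2}$ ($z{\left(g \right)} = 2 g g + 11 = 2 g^{2} + 11 = 11 + 2 g^{2}$)
$Z = \frac{7925}{2}$ ($Z = - \frac{3}{4} + \frac{11 + 2 \cdot 89^{2}}{4} = - \frac{3}{4} + \frac{11 + 2 \cdot 7921}{4} = - \frac{3}{4} + \frac{11 + 15842}{4} = - \frac{3}{4} + \frac{1}{4} \cdot 15853 = - \frac{3}{4} + \frac{15853}{4} = \frac{7925}{2} \approx 3962.5$)
$T - Z = 493209 - \frac{7925}{2} = \frac{978493}{2}$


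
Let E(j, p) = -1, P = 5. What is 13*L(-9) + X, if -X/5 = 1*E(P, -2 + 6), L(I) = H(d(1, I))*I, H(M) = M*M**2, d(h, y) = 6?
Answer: -25267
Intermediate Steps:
H(M) = M**3
L(I) = 216*I (L(I) = 6**3*I = 216*I)
X = 5 (X = -5*(-1) = 5)
13*L(-9) + X = 13*(216*(-9)) + 5 = 13*(-1944) + 5 = -25272 + 5 = -25267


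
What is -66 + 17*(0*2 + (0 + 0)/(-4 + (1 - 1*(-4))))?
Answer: -66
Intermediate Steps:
-66 + 17*(0*2 + (0 + 0)/(-4 + (1 - 1*(-4)))) = -66 + 17*(0 + 0/(-4 + (1 + 4))) = -66 + 17*(0 + 0/(-4 + 5)) = -66 + 17*(0 + 0/1) = -66 + 17*(0 + 0*1) = -66 + 17*(0 + 0) = -66 + 17*0 = -66 + 0 = -66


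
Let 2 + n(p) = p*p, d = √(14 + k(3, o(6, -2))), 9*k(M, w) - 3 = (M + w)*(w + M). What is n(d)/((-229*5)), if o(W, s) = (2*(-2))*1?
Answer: -112/10305 ≈ -0.010869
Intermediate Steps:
o(W, s) = -4 (o(W, s) = -4*1 = -4)
k(M, w) = ⅓ + (M + w)²/9 (k(M, w) = ⅓ + ((M + w)*(w + M))/9 = ⅓ + ((M + w)*(M + w))/9 = ⅓ + (M + w)²/9)
d = √130/3 (d = √(14 + (⅓ + (3 - 4)²/9)) = √(14 + (⅓ + (⅑)*(-1)²)) = √(14 + (⅓ + (⅑)*1)) = √(14 + (⅓ + ⅑)) = √(14 + 4/9) = √(130/9) = √130/3 ≈ 3.8006)
n(p) = -2 + p² (n(p) = -2 + p*p = -2 + p²)
n(d)/((-229*5)) = (-2 + (√130/3)²)/((-229*5)) = (-2 + 130/9)/(-1145) = (112/9)*(-1/1145) = -112/10305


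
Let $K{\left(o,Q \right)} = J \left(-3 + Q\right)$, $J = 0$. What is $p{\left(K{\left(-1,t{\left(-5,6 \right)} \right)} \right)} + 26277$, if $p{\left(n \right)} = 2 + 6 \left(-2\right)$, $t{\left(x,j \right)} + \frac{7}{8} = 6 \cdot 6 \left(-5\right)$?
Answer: $26267$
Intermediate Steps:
$t{\left(x,j \right)} = - \frac{1447}{8}$ ($t{\left(x,j \right)} = - \frac{7}{8} + 6 \cdot 6 \left(-5\right) = - \frac{7}{8} + 36 \left(-5\right) = - \frac{7}{8} - 180 = - \frac{1447}{8}$)
$K{\left(o,Q \right)} = 0$ ($K{\left(o,Q \right)} = 0 \left(-3 + Q\right) = 0$)
$p{\left(n \right)} = -10$ ($p{\left(n \right)} = 2 - 12 = -10$)
$p{\left(K{\left(-1,t{\left(-5,6 \right)} \right)} \right)} + 26277 = -10 + 26277 = 26267$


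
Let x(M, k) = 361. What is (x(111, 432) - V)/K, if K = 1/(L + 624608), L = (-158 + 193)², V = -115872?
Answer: 72742447089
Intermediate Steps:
L = 1225 (L = 35² = 1225)
K = 1/625833 (K = 1/(1225 + 624608) = 1/625833 ≈ 1.5979e-6)
(x(111, 432) - V)/K = (361 - 1*(-115872))/(1/625833) = (361 + 115872)*625833 = 116233*625833 = 72742447089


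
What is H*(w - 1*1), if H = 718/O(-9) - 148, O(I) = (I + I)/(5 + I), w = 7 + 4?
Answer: 1040/9 ≈ 115.56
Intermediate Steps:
w = 11
O(I) = 2*I/(5 + I) (O(I) = (2*I)/(5 + I) = 2*I/(5 + I))
H = 104/9 (H = 718/((2*(-9)/(5 - 9))) - 148 = 718/((2*(-9)/(-4))) - 148 = 718/((2*(-9)*(-¼))) - 148 = 718/(9/2) - 148 = 718*(2/9) - 148 = 1436/9 - 148 = 104/9 ≈ 11.556)
H*(w - 1*1) = 104*(11 - 1*1)/9 = 104*(11 - 1)/9 = (104/9)*10 = 1040/9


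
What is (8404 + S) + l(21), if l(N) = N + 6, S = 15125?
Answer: 23556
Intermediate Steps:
l(N) = 6 + N
(8404 + S) + l(21) = (8404 + 15125) + (6 + 21) = 23529 + 27 = 23556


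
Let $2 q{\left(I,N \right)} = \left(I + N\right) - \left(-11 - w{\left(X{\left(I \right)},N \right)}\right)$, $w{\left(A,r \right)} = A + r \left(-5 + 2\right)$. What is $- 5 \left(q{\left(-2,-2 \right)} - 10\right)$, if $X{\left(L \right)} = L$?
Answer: $\frac{45}{2} \approx 22.5$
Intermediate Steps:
$w{\left(A,r \right)} = A - 3 r$ ($w{\left(A,r \right)} = A + r \left(-3\right) = A - 3 r$)
$q{\left(I,N \right)} = \frac{11}{2} + I - N$ ($q{\left(I,N \right)} = \frac{\left(I + N\right) - \left(-11 - I + 3 N\right)}{2} = \frac{\left(I + N\right) + \left(\left(6 + I - 3 N\right) + 5\right)}{2} = \frac{\left(I + N\right) + \left(11 + I - 3 N\right)}{2} = \frac{11 - 2 N + 2 I}{2} = \frac{11}{2} + I - N$)
$- 5 \left(q{\left(-2,-2 \right)} - 10\right) = - 5 \left(\left(\frac{11}{2} - 2 - -2\right) - 10\right) = - 5 \left(\left(\frac{11}{2} - 2 + 2\right) - 10\right) = - 5 \left(\frac{11}{2} - 10\right) = \left(-5\right) \left(- \frac{9}{2}\right) = \frac{45}{2}$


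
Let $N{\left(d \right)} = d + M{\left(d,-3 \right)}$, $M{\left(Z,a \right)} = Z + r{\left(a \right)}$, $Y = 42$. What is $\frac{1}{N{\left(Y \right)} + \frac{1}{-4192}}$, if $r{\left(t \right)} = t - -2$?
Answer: $\frac{4192}{347935} \approx 0.012048$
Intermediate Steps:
$r{\left(t \right)} = 2 + t$ ($r{\left(t \right)} = t + 2 = 2 + t$)
$M{\left(Z,a \right)} = 2 + Z + a$ ($M{\left(Z,a \right)} = Z + \left(2 + a\right) = 2 + Z + a$)
$N{\left(d \right)} = -1 + 2 d$ ($N{\left(d \right)} = d + \left(2 + d - 3\right) = d + \left(-1 + d\right) = -1 + 2 d$)
$\frac{1}{N{\left(Y \right)} + \frac{1}{-4192}} = \frac{1}{\left(-1 + 2 \cdot 42\right) + \frac{1}{-4192}} = \frac{1}{\left(-1 + 84\right) - \frac{1}{4192}} = \frac{1}{83 - \frac{1}{4192}} = \frac{1}{\frac{347935}{4192}} = \frac{4192}{347935}$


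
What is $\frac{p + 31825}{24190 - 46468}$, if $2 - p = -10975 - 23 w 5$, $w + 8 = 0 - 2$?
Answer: $- \frac{6942}{3713} \approx -1.8696$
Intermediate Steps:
$w = -10$ ($w = -8 + \left(0 - 2\right) = -8 - 2 = -10$)
$p = 9827$ ($p = 2 - \left(-10975 - 23 \left(-10\right) 5\right) = 2 - \left(-10975 - \left(-230\right) 5\right) = 2 - \left(-10975 - -1150\right) = 2 - \left(-10975 + 1150\right) = 2 - -9825 = 2 + 9825 = 9827$)
$\frac{p + 31825}{24190 - 46468} = \frac{9827 + 31825}{24190 - 46468} = \frac{41652}{-22278} = 41652 \left(- \frac{1}{22278}\right) = - \frac{6942}{3713}$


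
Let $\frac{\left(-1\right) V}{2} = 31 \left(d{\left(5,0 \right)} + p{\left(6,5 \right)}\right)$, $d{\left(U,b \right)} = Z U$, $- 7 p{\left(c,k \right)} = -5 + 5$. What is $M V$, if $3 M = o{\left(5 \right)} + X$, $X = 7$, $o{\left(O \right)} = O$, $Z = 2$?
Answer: $-2480$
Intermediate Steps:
$p{\left(c,k \right)} = 0$ ($p{\left(c,k \right)} = - \frac{-5 + 5}{7} = \left(- \frac{1}{7}\right) 0 = 0$)
$d{\left(U,b \right)} = 2 U$
$M = 4$ ($M = \frac{5 + 7}{3} = \frac{1}{3} \cdot 12 = 4$)
$V = -620$ ($V = - 2 \cdot 31 \left(2 \cdot 5 + 0\right) = - 2 \cdot 31 \left(10 + 0\right) = - 2 \cdot 31 \cdot 10 = \left(-2\right) 310 = -620$)
$M V = 4 \left(-620\right) = -2480$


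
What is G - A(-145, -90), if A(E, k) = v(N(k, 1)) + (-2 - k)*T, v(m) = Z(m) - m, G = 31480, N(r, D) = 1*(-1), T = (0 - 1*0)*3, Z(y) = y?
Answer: 31480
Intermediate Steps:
T = 0 (T = (0 + 0)*3 = 0*3 = 0)
N(r, D) = -1
v(m) = 0 (v(m) = m - m = 0)
A(E, k) = 0 (A(E, k) = 0 + (-2 - k)*0 = 0 + 0 = 0)
G - A(-145, -90) = 31480 - 1*0 = 31480 + 0 = 31480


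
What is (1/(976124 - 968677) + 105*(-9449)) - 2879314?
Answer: -28830755172/7447 ≈ -3.8715e+6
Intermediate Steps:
(1/(976124 - 968677) + 105*(-9449)) - 2879314 = (1/7447 - 992145) - 2879314 = -7388503814/7447 - 2879314 = -28830755172/7447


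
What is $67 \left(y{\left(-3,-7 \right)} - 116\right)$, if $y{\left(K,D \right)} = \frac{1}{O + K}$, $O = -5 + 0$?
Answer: $- \frac{62243}{8} \approx -7780.4$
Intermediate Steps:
$O = -5$
$y{\left(K,D \right)} = \frac{1}{-5 + K}$
$67 \left(y{\left(-3,-7 \right)} - 116\right) = 67 \left(\frac{1}{-5 - 3} - 116\right) = 67 \left(\frac{1}{-8} - 116\right) = 67 \left(- \frac{1}{8} - 116\right) = 67 \left(- \frac{929}{8}\right) = - \frac{62243}{8}$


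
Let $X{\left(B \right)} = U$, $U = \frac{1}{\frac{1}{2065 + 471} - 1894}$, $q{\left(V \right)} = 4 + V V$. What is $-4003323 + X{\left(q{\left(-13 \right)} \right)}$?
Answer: $- \frac{19228692979645}{4803183} \approx -4.0033 \cdot 10^{6}$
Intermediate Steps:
$q{\left(V \right)} = 4 + V^{2}$
$U = - \frac{2536}{4803183}$ ($U = \frac{1}{\frac{1}{2536} - 1894} = \frac{1}{- \frac{4803183}{2536}} = - \frac{2536}{4803183} \approx -0.00052798$)
$X{\left(B \right)} = - \frac{2536}{4803183}$
$-4003323 + X{\left(q{\left(-13 \right)} \right)} = -4003323 - \frac{2536}{4803183} = - \frac{19228692979645}{4803183}$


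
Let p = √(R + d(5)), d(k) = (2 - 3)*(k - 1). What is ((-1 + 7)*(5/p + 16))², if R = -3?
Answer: 63612/7 - 5760*I*√7/7 ≈ 9087.4 - 2177.1*I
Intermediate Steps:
d(k) = 1 - k (d(k) = -(-1 + k) = 1 - k)
p = I*√7 (p = √(-3 + (1 - 1*5)) = √(-3 + (1 - 5)) = √(-3 - 4) = √(-7) = I*√7 ≈ 2.6458*I)
((-1 + 7)*(5/p + 16))² = ((-1 + 7)*(5/((I*√7)) + 16))² = (6*(5*(-I*√7/7) + 16))² = (6*(-5*I*√7/7 + 16))² = (6*(16 - 5*I*√7/7))² = (96 - 30*I*√7/7)²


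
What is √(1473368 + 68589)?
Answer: √1541957 ≈ 1241.8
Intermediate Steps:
√(1473368 + 68589) = √1541957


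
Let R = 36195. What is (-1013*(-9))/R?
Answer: 3039/12065 ≈ 0.25189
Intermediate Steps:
(-1013*(-9))/R = -1013*(-9)/36195 = 9117*(1/36195) = 3039/12065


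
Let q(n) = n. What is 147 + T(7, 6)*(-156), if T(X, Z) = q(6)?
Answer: -789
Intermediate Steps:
T(X, Z) = 6
147 + T(7, 6)*(-156) = 147 + 6*(-156) = 147 - 936 = -789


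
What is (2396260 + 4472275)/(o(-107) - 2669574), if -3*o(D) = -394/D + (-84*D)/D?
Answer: -440959947/171384932 ≈ -2.5729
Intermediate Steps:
o(D) = 28 + 394/(3*D) (o(D) = -(-394/D + (-84*D)/D)/3 = -(-394/D - 84)/3 = -(-84 - 394/D)/3 = 28 + 394/(3*D))
(2396260 + 4472275)/(o(-107) - 2669574) = (2396260 + 4472275)/((28 + (394/3)/(-107)) - 2669574) = 6868535/((28 + (394/3)*(-1/107)) - 2669574) = 6868535/((28 - 394/321) - 2669574) = 6868535/(8594/321 - 2669574) = 6868535/(-856924660/321) = 6868535*(-321/856924660) = -440959947/171384932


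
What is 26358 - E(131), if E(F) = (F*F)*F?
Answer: -2221733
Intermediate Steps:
E(F) = F³ (E(F) = F²*F = F³)
26358 - E(131) = 26358 - 1*131³ = 26358 - 1*2248091 = 26358 - 2248091 = -2221733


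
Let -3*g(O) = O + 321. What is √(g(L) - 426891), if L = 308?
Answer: I*√3843906/3 ≈ 653.53*I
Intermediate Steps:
g(O) = -107 - O/3 (g(O) = -(O + 321)/3 = -(321 + O)/3 = -107 - O/3)
√(g(L) - 426891) = √((-107 - ⅓*308) - 426891) = √((-107 - 308/3) - 426891) = √(-629/3 - 426891) = √(-1281302/3) = I*√3843906/3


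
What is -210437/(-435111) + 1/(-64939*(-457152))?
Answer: 694137988841583/1435237503109312 ≈ 0.48364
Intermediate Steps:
-210437/(-435111) + 1/(-64939*(-457152)) = -210437*(-1/435111) - 1/64939*(-1/457152) = 210437/435111 + 1/29686993728 = 694137988841583/1435237503109312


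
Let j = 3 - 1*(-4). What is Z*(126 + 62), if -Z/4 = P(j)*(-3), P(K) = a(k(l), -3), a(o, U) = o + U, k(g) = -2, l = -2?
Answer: -11280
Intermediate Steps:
j = 7 (j = 3 + 4 = 7)
a(o, U) = U + o
P(K) = -5 (P(K) = -3 - 2 = -5)
Z = -60 (Z = -(-20)*(-3) = -4*15 = -60)
Z*(126 + 62) = -60*(126 + 62) = -60*188 = -11280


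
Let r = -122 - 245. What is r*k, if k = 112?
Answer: -41104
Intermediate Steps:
r = -367
r*k = -367*112 = -41104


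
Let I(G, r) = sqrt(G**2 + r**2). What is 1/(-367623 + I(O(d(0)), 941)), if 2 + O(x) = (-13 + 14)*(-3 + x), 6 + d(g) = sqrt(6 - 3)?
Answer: -1/(367623 - sqrt(885481 + (11 - sqrt(3))**2)) ≈ -2.7272e-6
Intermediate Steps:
d(g) = -6 + sqrt(3) (d(g) = -6 + sqrt(6 - 3) = -6 + sqrt(3))
O(x) = -5 + x (O(x) = -2 + (-13 + 14)*(-3 + x) = -2 + 1*(-3 + x) = -2 + (-3 + x) = -5 + x)
1/(-367623 + I(O(d(0)), 941)) = 1/(-367623 + sqrt((-5 + (-6 + sqrt(3)))**2 + 941**2)) = 1/(-367623 + sqrt((-11 + sqrt(3))**2 + 885481)) = 1/(-367623 + sqrt(885481 + (-11 + sqrt(3))**2))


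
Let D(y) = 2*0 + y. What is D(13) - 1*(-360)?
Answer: 373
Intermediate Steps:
D(y) = y (D(y) = 0 + y = y)
D(13) - 1*(-360) = 13 - 1*(-360) = 13 + 360 = 373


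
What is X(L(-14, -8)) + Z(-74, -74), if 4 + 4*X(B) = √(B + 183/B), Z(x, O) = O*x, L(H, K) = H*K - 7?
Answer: 5475 + √32690/70 ≈ 5477.6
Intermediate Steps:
L(H, K) = -7 + H*K
X(B) = -1 + √(B + 183/B)/4
X(L(-14, -8)) + Z(-74, -74) = (-1 + √((-7 - 14*(-8)) + 183/(-7 - 14*(-8)))/4) - 74*(-74) = (-1 + √((-7 + 112) + 183/(-7 + 112))/4) + 5476 = (-1 + √(105 + 183/105)/4) + 5476 = (-1 + √(105 + 183*(1/105))/4) + 5476 = (-1 + √(105 + 61/35)/4) + 5476 = (-1 + √(3736/35)/4) + 5476 = (-1 + (2*√32690/35)/4) + 5476 = (-1 + √32690/70) + 5476 = 5475 + √32690/70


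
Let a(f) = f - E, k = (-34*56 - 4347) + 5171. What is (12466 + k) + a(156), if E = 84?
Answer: 11458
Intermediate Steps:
k = -1080 (k = (-1904 - 4347) + 5171 = -6251 + 5171 = -1080)
a(f) = -84 + f (a(f) = f - 1*84 = f - 84 = -84 + f)
(12466 + k) + a(156) = (12466 - 1080) + (-84 + 156) = 11386 + 72 = 11458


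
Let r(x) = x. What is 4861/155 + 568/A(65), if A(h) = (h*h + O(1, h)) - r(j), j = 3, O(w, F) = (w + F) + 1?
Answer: 20936869/664795 ≈ 31.494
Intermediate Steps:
O(w, F) = 1 + F + w (O(w, F) = (F + w) + 1 = 1 + F + w)
A(h) = -1 + h + h² (A(h) = (h*h + (1 + h + 1)) - 1*3 = (h² + (2 + h)) - 3 = (2 + h + h²) - 3 = -1 + h + h²)
4861/155 + 568/A(65) = 4861/155 + 568/(-1 + 65 + 65²) = 4861*(1/155) + 568/(-1 + 65 + 4225) = 4861/155 + 568/4289 = 20936869/664795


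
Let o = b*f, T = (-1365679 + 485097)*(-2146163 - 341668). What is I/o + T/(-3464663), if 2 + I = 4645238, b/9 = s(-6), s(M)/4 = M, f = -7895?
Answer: -311324606195463331/492363258930 ≈ -6.3231e+5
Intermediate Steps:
T = 2190739197642 (T = -880582*(-2487831) = 2190739197642)
s(M) = 4*M
b = -216 (b = 9*(4*(-6)) = 9*(-24) = -216)
I = 4645236 (I = -2 + 4645238 = 4645236)
o = 1705320 (o = -216*(-7895) = 1705320)
I/o + T/(-3464663) = 4645236/1705320 + 2190739197642/(-3464663) = 4645236*(1/1705320) + 2190739197642*(-1/3464663) = 387103/142110 - 2190739197642/3464663 = -311324606195463331/492363258930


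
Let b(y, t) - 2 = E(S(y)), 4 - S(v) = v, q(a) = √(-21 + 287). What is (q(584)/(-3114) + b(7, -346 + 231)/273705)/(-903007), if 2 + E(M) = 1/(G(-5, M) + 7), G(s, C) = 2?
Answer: -1/2224417778415 + √266/2811963798 ≈ 5.7996e-9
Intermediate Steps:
q(a) = √266
S(v) = 4 - v
E(M) = -17/9 (E(M) = -2 + 1/(2 + 7) = -2 + 1/9 = -2 + ⅑ = -17/9)
b(y, t) = ⅑ (b(y, t) = 2 - 17/9 = ⅑)
(q(584)/(-3114) + b(7, -346 + 231)/273705)/(-903007) = (√266/(-3114) + (⅑)/273705)/(-903007) = (√266*(-1/3114) + (⅑)*(1/273705))*(-1/903007) = (-√266/3114 + 1/2463345)*(-1/903007) = (1/2463345 - √266/3114)*(-1/903007) = -1/2224417778415 + √266/2811963798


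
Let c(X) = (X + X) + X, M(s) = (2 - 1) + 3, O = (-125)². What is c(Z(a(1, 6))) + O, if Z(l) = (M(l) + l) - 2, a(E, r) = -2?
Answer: 15625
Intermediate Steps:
O = 15625
M(s) = 4 (M(s) = 1 + 3 = 4)
Z(l) = 2 + l (Z(l) = (4 + l) - 2 = 2 + l)
c(X) = 3*X (c(X) = 2*X + X = 3*X)
c(Z(a(1, 6))) + O = 3*(2 - 2) + 15625 = 3*0 + 15625 = 0 + 15625 = 15625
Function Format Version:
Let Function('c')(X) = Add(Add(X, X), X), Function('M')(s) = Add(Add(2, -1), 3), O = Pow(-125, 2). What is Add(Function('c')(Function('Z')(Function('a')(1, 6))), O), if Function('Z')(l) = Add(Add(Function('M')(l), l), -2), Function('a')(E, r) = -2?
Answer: 15625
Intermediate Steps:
O = 15625
Function('M')(s) = 4 (Function('M')(s) = Add(1, 3) = 4)
Function('Z')(l) = Add(2, l) (Function('Z')(l) = Add(Add(4, l), -2) = Add(2, l))
Function('c')(X) = Mul(3, X) (Function('c')(X) = Add(Mul(2, X), X) = Mul(3, X))
Add(Function('c')(Function('Z')(Function('a')(1, 6))), O) = Add(Mul(3, Add(2, -2)), 15625) = Add(Mul(3, 0), 15625) = Add(0, 15625) = 15625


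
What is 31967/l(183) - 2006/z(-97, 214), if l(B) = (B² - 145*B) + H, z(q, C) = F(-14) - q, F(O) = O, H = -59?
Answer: -11178109/572285 ≈ -19.532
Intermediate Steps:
z(q, C) = -14 - q
l(B) = -59 + B² - 145*B (l(B) = (B² - 145*B) - 59 = -59 + B² - 145*B)
31967/l(183) - 2006/z(-97, 214) = 31967/(-59 + 183² - 145*183) - 2006/(-14 - 1*(-97)) = 31967/(-59 + 33489 - 26535) - 2006/(-14 + 97) = 31967/6895 - 2006/83 = -11178109/572285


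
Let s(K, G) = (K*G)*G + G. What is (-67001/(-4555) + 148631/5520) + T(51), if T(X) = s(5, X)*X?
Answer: 669722551253/1005744 ≈ 6.6590e+5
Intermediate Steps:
s(K, G) = G + K*G² (s(K, G) = (G*K)*G + G = K*G² + G = G + K*G²)
T(X) = X²*(1 + 5*X) (T(X) = (X*(1 + X*5))*X = (X*(1 + 5*X))*X = X²*(1 + 5*X))
(-67001/(-4555) + 148631/5520) + T(51) = (-67001/(-4555) + 148631/5520) + 51²*(1 + 5*51) = (-67001*(-1/4555) + 148631*(1/5520)) + 2601*(1 + 255) = (67001/4555 + 148631/5520) + 2601*256 = 41874389/1005744 + 665856 = 669722551253/1005744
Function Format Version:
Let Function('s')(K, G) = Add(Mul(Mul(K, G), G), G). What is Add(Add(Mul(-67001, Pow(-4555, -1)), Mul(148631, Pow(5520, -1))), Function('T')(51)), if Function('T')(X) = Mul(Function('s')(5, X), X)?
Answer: Rational(669722551253, 1005744) ≈ 6.6590e+5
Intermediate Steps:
Function('s')(K, G) = Add(G, Mul(K, Pow(G, 2))) (Function('s')(K, G) = Add(Mul(Mul(G, K), G), G) = Add(Mul(K, Pow(G, 2)), G) = Add(G, Mul(K, Pow(G, 2))))
Function('T')(X) = Mul(Pow(X, 2), Add(1, Mul(5, X))) (Function('T')(X) = Mul(Mul(X, Add(1, Mul(X, 5))), X) = Mul(Mul(X, Add(1, Mul(5, X))), X) = Mul(Pow(X, 2), Add(1, Mul(5, X))))
Add(Add(Mul(-67001, Pow(-4555, -1)), Mul(148631, Pow(5520, -1))), Function('T')(51)) = Add(Add(Mul(-67001, Pow(-4555, -1)), Mul(148631, Pow(5520, -1))), Mul(Pow(51, 2), Add(1, Mul(5, 51)))) = Add(Add(Mul(-67001, Rational(-1, 4555)), Mul(148631, Rational(1, 5520))), Mul(2601, Add(1, 255))) = Add(Add(Rational(67001, 4555), Rational(148631, 5520)), Mul(2601, 256)) = Add(Rational(41874389, 1005744), 665856) = Rational(669722551253, 1005744)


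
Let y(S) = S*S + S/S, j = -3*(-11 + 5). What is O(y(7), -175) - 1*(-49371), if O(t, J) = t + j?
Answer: 49439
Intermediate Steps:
j = 18 (j = -3*(-6) = 18)
y(S) = 1 + S**2 (y(S) = S**2 + 1 = 1 + S**2)
O(t, J) = 18 + t (O(t, J) = t + 18 = 18 + t)
O(y(7), -175) - 1*(-49371) = (18 + (1 + 7**2)) - 1*(-49371) = (18 + (1 + 49)) + 49371 = (18 + 50) + 49371 = 68 + 49371 = 49439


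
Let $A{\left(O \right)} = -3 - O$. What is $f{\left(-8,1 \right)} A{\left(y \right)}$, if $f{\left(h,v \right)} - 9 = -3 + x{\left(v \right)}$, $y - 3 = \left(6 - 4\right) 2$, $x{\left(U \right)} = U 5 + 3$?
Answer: $-140$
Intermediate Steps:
$x{\left(U \right)} = 3 + 5 U$ ($x{\left(U \right)} = 5 U + 3 = 3 + 5 U$)
$y = 7$ ($y = 3 + \left(6 - 4\right) 2 = 3 + 2 \cdot 2 = 3 + 4 = 7$)
$f{\left(h,v \right)} = 9 + 5 v$ ($f{\left(h,v \right)} = 9 + \left(-3 + \left(3 + 5 v\right)\right) = 9 + 5 v$)
$f{\left(-8,1 \right)} A{\left(y \right)} = \left(9 + 5 \cdot 1\right) \left(-3 - 7\right) = \left(9 + 5\right) \left(-3 - 7\right) = 14 \left(-10\right) = -140$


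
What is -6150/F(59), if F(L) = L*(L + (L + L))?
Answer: -2050/3481 ≈ -0.58891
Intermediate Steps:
F(L) = 3*L² (F(L) = L*(L + 2*L) = L*(3*L) = 3*L²)
-6150/F(59) = -6150/(3*59²) = -6150/(3*3481) = -6150/10443 = -6150*1/10443 = -2050/3481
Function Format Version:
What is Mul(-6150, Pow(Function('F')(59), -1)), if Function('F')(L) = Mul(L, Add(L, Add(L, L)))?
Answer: Rational(-2050, 3481) ≈ -0.58891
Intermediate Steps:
Function('F')(L) = Mul(3, Pow(L, 2)) (Function('F')(L) = Mul(L, Add(L, Mul(2, L))) = Mul(L, Mul(3, L)) = Mul(3, Pow(L, 2)))
Mul(-6150, Pow(Function('F')(59), -1)) = Mul(-6150, Pow(Mul(3, Pow(59, 2)), -1)) = Mul(-6150, Pow(Mul(3, 3481), -1)) = Mul(-6150, Pow(10443, -1)) = Mul(-6150, Rational(1, 10443)) = Rational(-2050, 3481)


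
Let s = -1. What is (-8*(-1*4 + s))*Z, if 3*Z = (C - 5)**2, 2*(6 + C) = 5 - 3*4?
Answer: 8410/3 ≈ 2803.3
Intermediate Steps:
C = -19/2 (C = -6 + (5 - 3*4)/2 = -6 + (5 - 12)/2 = -6 + (1/2)*(-7) = -6 - 7/2 = -19/2 ≈ -9.5000)
Z = 841/12 (Z = (-19/2 - 5)**2/3 = (-29/2)**2/3 = (1/3)*(841/4) = 841/12 ≈ 70.083)
(-8*(-1*4 + s))*Z = -8*(-1*4 - 1)*(841/12) = -8*(-4 - 1)*(841/12) = -8*(-5)*(841/12) = 40*(841/12) = 8410/3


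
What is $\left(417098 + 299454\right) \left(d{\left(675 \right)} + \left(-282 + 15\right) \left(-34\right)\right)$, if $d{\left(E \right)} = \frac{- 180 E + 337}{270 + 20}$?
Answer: $\frac{899794768132}{145} \approx 6.2055 \cdot 10^{9}$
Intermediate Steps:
$d{\left(E \right)} = \frac{337}{290} - \frac{18 E}{29}$ ($d{\left(E \right)} = \frac{337 - 180 E}{290} = \left(337 - 180 E\right) \frac{1}{290} = \frac{337}{290} - \frac{18 E}{29}$)
$\left(417098 + 299454\right) \left(d{\left(675 \right)} + \left(-282 + 15\right) \left(-34\right)\right) = \left(417098 + 299454\right) \left(\left(\frac{337}{290} - \frac{12150}{29}\right) + \left(-282 + 15\right) \left(-34\right)\right) = 716552 \left(\left(\frac{337}{290} - \frac{12150}{29}\right) - -9078\right) = 716552 \left(- \frac{121163}{290} + 9078\right) = 716552 \cdot \frac{2511457}{290} = \frac{899794768132}{145}$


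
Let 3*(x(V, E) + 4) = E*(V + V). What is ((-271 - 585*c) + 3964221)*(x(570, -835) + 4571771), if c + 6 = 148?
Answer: 16511075890960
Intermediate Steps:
c = 142 (c = -6 + 148 = 142)
x(V, E) = -4 + 2*E*V/3 (x(V, E) = -4 + (E*(V + V))/3 = -4 + (E*(2*V))/3 = -4 + (2*E*V)/3 = -4 + 2*E*V/3)
((-271 - 585*c) + 3964221)*(x(570, -835) + 4571771) = ((-271 - 585*142) + 3964221)*((-4 + (⅔)*(-835)*570) + 4571771) = ((-271 - 83070) + 3964221)*((-4 - 317300) + 4571771) = (-83341 + 3964221)*(-317304 + 4571771) = 3880880*4254467 = 16511075890960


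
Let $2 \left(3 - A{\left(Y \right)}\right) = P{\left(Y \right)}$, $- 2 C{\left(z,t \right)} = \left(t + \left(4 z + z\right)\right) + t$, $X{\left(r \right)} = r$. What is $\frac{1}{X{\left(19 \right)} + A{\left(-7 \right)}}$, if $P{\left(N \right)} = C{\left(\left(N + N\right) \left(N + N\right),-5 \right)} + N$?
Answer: $\frac{1}{268} \approx 0.0037313$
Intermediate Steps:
$C{\left(z,t \right)} = - t - \frac{5 z}{2}$ ($C{\left(z,t \right)} = - \frac{\left(t + \left(4 z + z\right)\right) + t}{2} = - \frac{\left(t + 5 z\right) + t}{2} = - \frac{2 t + 5 z}{2} = - t - \frac{5 z}{2}$)
$P{\left(N \right)} = 5 + N - 10 N^{2}$ ($P{\left(N \right)} = \left(\left(-1\right) \left(-5\right) - \frac{5 \left(N + N\right) \left(N + N\right)}{2}\right) + N = \left(5 - \frac{5 \cdot 2 N 2 N}{2}\right) + N = \left(5 - \frac{5 \cdot 4 N^{2}}{2}\right) + N = \left(5 - 10 N^{2}\right) + N = 5 + N - 10 N^{2}$)
$A{\left(Y \right)} = \frac{1}{2} + 5 Y^{2} - \frac{Y}{2}$ ($A{\left(Y \right)} = 3 - \frac{5 + Y - 10 Y^{2}}{2} = 3 - \left(\frac{5}{2} + \frac{Y}{2} - 5 Y^{2}\right) = \frac{1}{2} + 5 Y^{2} - \frac{Y}{2}$)
$\frac{1}{X{\left(19 \right)} + A{\left(-7 \right)}} = \frac{1}{19 + \left(\frac{1}{2} + 5 \left(-7\right)^{2} - - \frac{7}{2}\right)} = \frac{1}{19 + \left(\frac{1}{2} + 5 \cdot 49 + \frac{7}{2}\right)} = \frac{1}{19 + \left(\frac{1}{2} + 245 + \frac{7}{2}\right)} = \frac{1}{19 + 249} = \frac{1}{268}$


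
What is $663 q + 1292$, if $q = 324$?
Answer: $216104$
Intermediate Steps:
$663 q + 1292 = 663 \cdot 324 + 1292 = 214812 + 1292 = 216104$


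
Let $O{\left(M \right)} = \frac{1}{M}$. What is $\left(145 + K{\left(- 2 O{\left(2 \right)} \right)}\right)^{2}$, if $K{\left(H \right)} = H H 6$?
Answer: $22801$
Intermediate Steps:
$K{\left(H \right)} = 6 H^{2}$ ($K{\left(H \right)} = H^{2} \cdot 6 = 6 H^{2}$)
$\left(145 + K{\left(- 2 O{\left(2 \right)} \right)}\right)^{2} = \left(145 + 6 \left(- \frac{2}{2}\right)^{2}\right)^{2} = \left(145 + 6 \left(\left(-2\right) \frac{1}{2}\right)^{2}\right)^{2} = \left(145 + 6 \left(-1\right)^{2}\right)^{2} = \left(145 + 6 \cdot 1\right)^{2} = \left(145 + 6\right)^{2} = 151^{2} = 22801$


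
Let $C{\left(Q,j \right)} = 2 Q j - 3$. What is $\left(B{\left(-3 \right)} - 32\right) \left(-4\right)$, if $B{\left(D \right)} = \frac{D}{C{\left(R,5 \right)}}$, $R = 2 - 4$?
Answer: $\frac{2932}{23} \approx 127.48$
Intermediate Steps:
$R = -2$
$C{\left(Q,j \right)} = -3 + 2 Q j$ ($C{\left(Q,j \right)} = 2 Q j - 3 = -3 + 2 Q j$)
$B{\left(D \right)} = - \frac{D}{23}$ ($B{\left(D \right)} = \frac{D}{-3 + 2 \left(-2\right) 5} = \frac{D}{-3 - 20} = \frac{D}{-23} = D \left(- \frac{1}{23}\right) = - \frac{D}{23}$)
$\left(B{\left(-3 \right)} - 32\right) \left(-4\right) = \left(\left(- \frac{1}{23}\right) \left(-3\right) - 32\right) \left(-4\right) = \left(\frac{3}{23} - 32\right) \left(-4\right) = \left(- \frac{733}{23}\right) \left(-4\right) = \frac{2932}{23}$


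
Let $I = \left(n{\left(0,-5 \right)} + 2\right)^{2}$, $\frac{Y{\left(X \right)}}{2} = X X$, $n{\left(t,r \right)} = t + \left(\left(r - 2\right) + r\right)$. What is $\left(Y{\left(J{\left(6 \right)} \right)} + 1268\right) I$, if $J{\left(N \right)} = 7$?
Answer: $136600$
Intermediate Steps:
$n{\left(t,r \right)} = -2 + t + 2 r$ ($n{\left(t,r \right)} = t + \left(\left(-2 + r\right) + r\right) = t + \left(-2 + 2 r\right) = -2 + t + 2 r$)
$Y{\left(X \right)} = 2 X^{2}$ ($Y{\left(X \right)} = 2 X X = 2 X^{2}$)
$I = 100$ ($I = \left(\left(-2 + 0 + 2 \left(-5\right)\right) + 2\right)^{2} = \left(\left(-2 + 0 - 10\right) + 2\right)^{2} = \left(-12 + 2\right)^{2} = \left(-10\right)^{2} = 100$)
$\left(Y{\left(J{\left(6 \right)} \right)} + 1268\right) I = \left(2 \cdot 7^{2} + 1268\right) 100 = \left(2 \cdot 49 + 1268\right) 100 = \left(98 + 1268\right) 100 = 1366 \cdot 100 = 136600$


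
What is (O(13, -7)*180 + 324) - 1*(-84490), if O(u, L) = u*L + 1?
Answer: 68614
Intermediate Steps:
O(u, L) = 1 + L*u (O(u, L) = L*u + 1 = 1 + L*u)
(O(13, -7)*180 + 324) - 1*(-84490) = ((1 - 7*13)*180 + 324) - 1*(-84490) = ((1 - 91)*180 + 324) + 84490 = (-90*180 + 324) + 84490 = (-16200 + 324) + 84490 = -15876 + 84490 = 68614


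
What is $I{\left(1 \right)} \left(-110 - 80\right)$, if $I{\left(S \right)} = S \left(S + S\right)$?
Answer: $-380$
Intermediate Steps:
$I{\left(S \right)} = 2 S^{2}$ ($I{\left(S \right)} = S 2 S = 2 S^{2}$)
$I{\left(1 \right)} \left(-110 - 80\right) = 2 \cdot 1^{2} \left(-110 - 80\right) = 2 \cdot 1 \left(-110 - 80\right) = 2 \left(-110 - 80\right) = 2 \left(-190\right) = -380$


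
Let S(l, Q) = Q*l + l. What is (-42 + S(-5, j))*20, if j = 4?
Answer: -1340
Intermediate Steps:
S(l, Q) = l + Q*l
(-42 + S(-5, j))*20 = (-42 - 5*(1 + 4))*20 = (-42 - 5*5)*20 = (-42 - 25)*20 = -67*20 = -1340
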